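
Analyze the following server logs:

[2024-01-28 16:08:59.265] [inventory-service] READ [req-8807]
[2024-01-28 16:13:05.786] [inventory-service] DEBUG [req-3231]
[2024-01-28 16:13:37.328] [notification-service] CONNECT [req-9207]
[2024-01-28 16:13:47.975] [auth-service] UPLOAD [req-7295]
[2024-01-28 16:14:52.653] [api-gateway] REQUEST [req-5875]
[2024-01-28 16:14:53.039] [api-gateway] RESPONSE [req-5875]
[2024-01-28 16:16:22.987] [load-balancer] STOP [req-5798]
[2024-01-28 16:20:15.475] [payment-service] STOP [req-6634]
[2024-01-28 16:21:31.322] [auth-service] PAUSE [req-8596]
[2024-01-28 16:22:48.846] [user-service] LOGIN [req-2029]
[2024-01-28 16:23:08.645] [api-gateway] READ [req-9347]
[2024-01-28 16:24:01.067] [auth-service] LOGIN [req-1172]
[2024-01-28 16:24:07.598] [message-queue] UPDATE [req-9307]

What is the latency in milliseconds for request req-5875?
386

To calculate latency:

1. Find REQUEST with id req-5875: 2024-01-28 16:14:52.653
2. Find RESPONSE with id req-5875: 2024-01-28 16:14:53.039
3. Latency: 2024-01-28 16:14:53.039 - 2024-01-28 16:14:52.653 = 386ms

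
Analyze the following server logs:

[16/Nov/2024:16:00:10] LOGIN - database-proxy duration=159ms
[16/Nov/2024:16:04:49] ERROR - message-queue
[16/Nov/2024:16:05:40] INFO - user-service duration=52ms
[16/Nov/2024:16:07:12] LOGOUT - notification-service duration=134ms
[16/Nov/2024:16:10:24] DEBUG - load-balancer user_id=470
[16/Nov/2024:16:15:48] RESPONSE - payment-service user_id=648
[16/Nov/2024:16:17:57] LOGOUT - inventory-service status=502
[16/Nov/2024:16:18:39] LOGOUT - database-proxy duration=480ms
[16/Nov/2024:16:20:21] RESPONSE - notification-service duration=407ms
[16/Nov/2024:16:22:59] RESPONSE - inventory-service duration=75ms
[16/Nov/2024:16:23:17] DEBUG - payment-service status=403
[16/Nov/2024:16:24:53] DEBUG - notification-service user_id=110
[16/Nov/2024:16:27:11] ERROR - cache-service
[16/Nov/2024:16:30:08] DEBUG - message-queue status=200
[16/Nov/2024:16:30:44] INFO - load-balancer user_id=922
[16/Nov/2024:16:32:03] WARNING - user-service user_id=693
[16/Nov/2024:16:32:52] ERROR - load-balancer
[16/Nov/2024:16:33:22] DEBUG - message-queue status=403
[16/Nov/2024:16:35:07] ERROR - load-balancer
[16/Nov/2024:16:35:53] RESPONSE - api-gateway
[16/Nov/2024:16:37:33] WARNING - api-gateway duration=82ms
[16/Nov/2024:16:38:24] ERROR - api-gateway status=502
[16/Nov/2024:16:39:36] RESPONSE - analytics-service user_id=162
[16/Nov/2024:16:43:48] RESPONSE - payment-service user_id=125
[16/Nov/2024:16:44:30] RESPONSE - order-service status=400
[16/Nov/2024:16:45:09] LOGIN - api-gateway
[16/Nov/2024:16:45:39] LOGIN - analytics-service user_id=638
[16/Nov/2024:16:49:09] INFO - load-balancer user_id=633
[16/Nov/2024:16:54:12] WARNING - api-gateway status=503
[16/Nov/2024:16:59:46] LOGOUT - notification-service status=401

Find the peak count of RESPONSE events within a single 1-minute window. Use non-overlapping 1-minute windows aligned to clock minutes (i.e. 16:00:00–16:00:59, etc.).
1

To find the burst window:

1. Divide the log period into non-overlapping 1-minute windows starting at 16:00
2. Count RESPONSE events in each window
3. Find the window with maximum count
4. Maximum events in a window: 1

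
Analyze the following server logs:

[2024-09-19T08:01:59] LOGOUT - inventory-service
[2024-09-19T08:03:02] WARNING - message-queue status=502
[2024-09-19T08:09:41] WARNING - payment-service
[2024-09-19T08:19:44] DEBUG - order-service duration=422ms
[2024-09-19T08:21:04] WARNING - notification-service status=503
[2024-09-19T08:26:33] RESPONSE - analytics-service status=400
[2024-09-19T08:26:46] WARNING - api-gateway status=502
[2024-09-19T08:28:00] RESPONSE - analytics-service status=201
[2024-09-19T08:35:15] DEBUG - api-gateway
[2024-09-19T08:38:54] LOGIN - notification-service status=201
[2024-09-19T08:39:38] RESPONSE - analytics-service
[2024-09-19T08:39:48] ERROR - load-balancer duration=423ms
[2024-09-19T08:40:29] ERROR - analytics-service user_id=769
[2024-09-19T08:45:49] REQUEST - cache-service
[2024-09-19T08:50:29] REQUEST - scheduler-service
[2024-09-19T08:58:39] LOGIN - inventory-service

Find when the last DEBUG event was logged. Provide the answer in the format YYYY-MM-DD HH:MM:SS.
2024-09-19 08:35:15

To find the last event:

1. Filter for all DEBUG events
2. Sort by timestamp
3. Select the last one
4. Timestamp: 2024-09-19 08:35:15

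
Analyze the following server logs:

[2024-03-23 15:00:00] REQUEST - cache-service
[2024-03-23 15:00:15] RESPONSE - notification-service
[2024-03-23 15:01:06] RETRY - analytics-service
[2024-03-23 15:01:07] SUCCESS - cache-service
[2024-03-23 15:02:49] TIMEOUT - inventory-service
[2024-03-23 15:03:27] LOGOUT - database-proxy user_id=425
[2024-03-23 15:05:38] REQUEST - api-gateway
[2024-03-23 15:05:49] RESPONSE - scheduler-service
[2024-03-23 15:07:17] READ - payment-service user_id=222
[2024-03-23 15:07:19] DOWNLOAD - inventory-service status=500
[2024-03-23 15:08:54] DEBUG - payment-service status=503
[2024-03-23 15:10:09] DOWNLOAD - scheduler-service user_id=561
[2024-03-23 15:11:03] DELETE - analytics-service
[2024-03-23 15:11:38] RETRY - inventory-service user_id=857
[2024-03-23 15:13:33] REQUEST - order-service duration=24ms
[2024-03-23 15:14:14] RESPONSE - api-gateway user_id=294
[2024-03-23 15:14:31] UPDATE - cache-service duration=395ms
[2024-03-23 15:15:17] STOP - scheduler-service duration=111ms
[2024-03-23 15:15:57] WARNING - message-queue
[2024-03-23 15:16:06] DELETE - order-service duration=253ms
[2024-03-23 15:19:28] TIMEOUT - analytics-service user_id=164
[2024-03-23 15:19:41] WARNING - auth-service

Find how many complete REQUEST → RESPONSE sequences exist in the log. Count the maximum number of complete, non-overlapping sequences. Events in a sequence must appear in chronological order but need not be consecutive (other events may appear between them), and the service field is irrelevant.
3

To count sequences:

1. Look for pattern: REQUEST → RESPONSE
2. Greedily scan the log in chronological order, matching each sequence element in turn (ignoring service)
3. Each time the full pattern completes, increment the count and restart matching from the next event
4. Complete non-overlapping sequences found: 3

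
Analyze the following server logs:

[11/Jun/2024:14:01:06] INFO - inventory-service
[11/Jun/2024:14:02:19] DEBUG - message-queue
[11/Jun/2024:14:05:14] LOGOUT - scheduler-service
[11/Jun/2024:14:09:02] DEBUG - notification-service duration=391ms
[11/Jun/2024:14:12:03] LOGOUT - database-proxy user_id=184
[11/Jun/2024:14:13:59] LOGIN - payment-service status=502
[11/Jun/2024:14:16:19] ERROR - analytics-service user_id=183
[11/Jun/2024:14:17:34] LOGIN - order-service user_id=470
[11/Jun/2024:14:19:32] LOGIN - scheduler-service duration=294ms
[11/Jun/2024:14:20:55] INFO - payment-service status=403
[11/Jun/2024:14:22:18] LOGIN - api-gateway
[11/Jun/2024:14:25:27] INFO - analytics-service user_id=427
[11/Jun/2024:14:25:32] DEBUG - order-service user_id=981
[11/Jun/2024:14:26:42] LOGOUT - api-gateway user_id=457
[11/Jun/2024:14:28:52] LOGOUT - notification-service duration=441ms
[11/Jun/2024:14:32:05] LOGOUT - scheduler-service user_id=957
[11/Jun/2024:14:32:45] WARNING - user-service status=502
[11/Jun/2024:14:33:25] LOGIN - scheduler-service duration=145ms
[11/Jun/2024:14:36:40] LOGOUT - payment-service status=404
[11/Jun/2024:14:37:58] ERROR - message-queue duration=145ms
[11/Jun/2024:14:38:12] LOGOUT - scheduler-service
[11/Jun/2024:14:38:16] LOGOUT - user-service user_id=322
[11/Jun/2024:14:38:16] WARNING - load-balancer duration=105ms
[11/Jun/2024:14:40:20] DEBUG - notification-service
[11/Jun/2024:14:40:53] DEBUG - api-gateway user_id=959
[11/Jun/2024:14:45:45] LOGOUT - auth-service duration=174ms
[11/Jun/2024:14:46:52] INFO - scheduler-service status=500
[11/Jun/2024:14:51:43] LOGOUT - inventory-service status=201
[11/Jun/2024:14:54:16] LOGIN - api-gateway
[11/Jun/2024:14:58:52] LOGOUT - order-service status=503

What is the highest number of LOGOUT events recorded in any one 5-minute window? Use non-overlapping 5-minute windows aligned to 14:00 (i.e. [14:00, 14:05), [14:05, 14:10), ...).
3

To find the burst window:

1. Divide the log period into non-overlapping 5-minute windows starting at 14:00
2. Count LOGOUT events in each window
3. Find the window with maximum count
4. Maximum events in a window: 3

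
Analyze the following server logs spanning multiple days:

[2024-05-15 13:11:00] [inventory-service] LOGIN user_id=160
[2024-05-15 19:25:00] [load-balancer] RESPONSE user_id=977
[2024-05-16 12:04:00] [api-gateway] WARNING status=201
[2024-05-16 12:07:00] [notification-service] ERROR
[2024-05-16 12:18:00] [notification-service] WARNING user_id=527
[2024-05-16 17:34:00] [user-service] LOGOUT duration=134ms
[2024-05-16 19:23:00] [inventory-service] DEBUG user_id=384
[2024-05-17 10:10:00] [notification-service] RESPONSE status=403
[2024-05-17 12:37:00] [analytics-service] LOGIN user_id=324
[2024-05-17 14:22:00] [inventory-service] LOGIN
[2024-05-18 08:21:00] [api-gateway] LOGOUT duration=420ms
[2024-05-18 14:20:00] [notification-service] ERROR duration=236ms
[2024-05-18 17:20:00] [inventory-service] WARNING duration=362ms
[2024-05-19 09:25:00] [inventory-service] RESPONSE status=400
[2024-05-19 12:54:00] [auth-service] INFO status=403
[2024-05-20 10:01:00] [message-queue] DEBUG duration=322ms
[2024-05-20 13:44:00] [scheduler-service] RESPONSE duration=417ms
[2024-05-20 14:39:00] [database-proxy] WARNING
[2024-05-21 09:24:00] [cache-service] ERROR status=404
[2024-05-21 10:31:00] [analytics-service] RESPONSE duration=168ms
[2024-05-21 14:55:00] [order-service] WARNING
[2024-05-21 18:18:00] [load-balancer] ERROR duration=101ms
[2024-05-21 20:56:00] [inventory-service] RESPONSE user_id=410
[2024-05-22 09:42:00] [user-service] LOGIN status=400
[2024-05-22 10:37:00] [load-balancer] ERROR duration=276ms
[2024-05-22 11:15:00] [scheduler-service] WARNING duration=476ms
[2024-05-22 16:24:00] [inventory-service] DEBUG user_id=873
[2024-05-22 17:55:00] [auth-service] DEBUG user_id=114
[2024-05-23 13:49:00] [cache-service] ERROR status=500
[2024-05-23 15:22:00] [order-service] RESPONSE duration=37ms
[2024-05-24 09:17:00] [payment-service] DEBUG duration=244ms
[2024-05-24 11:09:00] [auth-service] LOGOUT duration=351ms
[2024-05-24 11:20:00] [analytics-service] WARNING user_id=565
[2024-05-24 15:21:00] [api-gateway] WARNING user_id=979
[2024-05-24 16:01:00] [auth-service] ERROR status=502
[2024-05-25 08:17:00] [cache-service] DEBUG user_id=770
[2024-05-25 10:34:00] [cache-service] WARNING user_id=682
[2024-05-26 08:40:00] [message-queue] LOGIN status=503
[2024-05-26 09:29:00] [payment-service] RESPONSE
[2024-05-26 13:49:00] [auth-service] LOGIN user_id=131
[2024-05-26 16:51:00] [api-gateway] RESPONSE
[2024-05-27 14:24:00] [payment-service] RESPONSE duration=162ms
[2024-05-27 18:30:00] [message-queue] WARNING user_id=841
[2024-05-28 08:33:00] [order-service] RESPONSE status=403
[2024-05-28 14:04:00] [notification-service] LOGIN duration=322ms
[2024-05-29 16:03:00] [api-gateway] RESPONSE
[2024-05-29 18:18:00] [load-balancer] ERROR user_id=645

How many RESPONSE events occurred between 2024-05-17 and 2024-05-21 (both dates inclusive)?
5

To filter by date range:

1. Date range: 2024-05-17 through 2024-05-21, both dates inclusive
2. Filter for RESPONSE events whose date falls in this range
3. Count matching events: 5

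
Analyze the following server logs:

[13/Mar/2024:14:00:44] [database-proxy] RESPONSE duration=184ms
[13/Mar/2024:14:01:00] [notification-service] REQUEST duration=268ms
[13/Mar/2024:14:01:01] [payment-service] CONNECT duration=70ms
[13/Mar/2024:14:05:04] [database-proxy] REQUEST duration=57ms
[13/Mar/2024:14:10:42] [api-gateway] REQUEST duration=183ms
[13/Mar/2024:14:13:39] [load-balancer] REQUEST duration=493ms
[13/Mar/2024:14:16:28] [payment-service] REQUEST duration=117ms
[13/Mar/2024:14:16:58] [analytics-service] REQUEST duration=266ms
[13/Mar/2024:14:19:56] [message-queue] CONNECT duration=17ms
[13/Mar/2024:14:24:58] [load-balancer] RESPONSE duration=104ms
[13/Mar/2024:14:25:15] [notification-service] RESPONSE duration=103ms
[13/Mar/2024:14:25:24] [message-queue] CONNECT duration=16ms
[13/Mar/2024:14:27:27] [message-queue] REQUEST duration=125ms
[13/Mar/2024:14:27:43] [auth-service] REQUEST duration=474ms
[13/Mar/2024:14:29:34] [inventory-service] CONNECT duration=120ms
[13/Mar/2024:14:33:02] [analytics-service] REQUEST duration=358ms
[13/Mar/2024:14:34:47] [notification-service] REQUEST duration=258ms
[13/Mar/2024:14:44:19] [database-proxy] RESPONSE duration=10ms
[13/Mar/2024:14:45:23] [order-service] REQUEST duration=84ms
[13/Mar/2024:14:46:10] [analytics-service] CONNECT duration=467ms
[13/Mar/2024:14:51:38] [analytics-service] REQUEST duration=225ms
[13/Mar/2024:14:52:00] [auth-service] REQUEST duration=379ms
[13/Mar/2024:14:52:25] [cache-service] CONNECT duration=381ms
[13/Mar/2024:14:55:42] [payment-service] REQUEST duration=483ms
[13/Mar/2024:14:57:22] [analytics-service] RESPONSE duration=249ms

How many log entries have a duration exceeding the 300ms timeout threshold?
7

To count timeouts:

1. Threshold: 300ms
2. Extract duration from each log entry
3. Count entries where duration > 300
4. Timeout count: 7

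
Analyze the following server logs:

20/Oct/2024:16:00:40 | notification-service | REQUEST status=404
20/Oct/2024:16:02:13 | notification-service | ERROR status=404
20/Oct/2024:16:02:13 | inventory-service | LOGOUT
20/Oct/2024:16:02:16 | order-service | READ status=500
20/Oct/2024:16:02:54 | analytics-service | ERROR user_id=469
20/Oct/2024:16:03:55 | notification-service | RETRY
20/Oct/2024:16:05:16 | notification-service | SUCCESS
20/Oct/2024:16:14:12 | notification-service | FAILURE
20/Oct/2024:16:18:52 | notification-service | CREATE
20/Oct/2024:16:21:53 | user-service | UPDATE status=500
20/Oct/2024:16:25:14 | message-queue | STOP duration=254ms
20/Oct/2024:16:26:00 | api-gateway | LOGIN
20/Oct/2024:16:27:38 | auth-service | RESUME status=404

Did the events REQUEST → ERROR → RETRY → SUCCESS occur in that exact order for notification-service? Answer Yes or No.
Yes

To verify sequence order:

1. Find all events in sequence REQUEST → ERROR → RETRY → SUCCESS for notification-service
2. Extract their timestamps
3. Check if timestamps are in ascending order
4. Result: Yes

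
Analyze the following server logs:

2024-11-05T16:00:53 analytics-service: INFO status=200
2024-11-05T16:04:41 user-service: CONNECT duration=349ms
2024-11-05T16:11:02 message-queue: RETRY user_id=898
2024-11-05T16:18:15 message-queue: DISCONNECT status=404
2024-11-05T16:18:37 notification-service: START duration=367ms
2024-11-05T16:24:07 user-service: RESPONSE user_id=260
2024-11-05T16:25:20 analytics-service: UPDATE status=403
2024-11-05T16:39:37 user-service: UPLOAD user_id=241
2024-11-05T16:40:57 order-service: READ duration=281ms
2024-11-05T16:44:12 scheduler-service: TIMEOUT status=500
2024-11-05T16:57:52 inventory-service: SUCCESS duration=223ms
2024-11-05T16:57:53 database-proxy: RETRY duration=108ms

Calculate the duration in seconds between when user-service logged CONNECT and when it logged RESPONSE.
1166

To find the time between events:

1. Locate the first CONNECT event for user-service: 2024-11-05T16:04:41
2. Locate the first RESPONSE event for user-service: 2024-11-05T16:24:07
3. Calculate the difference: 2024-11-05T16:24:07 - 2024-11-05T16:04:41 = 1166 seconds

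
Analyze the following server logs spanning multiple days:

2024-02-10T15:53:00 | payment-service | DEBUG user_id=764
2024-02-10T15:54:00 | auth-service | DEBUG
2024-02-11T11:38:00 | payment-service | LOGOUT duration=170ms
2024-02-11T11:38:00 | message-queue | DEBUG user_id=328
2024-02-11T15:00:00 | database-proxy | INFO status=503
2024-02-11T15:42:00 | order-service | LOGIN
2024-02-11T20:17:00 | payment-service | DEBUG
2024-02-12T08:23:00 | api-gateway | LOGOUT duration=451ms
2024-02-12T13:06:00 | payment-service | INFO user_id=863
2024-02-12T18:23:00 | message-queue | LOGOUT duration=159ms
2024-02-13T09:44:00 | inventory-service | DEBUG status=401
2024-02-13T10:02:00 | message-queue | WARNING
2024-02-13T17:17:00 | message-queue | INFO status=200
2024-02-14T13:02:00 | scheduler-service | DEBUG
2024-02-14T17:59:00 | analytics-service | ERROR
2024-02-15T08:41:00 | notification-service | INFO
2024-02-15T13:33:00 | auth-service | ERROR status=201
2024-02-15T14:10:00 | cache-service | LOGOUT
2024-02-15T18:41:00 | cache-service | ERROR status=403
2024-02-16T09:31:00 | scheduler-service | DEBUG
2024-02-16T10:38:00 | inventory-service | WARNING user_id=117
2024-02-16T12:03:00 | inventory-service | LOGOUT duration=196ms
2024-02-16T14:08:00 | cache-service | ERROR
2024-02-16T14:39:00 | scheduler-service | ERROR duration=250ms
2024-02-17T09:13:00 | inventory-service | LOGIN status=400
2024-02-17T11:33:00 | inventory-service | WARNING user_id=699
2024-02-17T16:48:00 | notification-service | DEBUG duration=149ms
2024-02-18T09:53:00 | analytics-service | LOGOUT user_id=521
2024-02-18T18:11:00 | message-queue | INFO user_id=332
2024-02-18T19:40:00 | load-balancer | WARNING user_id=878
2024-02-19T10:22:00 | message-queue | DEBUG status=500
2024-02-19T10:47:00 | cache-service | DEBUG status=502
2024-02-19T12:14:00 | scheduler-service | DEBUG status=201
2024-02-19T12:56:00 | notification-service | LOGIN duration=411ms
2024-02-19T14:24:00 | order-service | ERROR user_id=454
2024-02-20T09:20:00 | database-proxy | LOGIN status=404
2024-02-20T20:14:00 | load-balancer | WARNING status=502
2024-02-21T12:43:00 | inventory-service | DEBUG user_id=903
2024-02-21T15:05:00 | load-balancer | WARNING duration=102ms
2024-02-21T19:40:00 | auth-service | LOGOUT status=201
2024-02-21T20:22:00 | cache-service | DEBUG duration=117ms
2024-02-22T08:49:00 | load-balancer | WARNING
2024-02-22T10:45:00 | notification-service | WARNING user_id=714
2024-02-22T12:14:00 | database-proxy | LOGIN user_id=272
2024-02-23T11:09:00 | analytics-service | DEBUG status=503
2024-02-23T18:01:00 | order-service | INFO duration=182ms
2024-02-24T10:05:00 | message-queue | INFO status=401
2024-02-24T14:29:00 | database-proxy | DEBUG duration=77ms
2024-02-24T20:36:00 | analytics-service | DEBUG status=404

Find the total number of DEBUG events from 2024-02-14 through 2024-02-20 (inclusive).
6

To filter by date range:

1. Date range: 2024-02-14 through 2024-02-20, both dates inclusive
2. Filter for DEBUG events whose date falls in this range
3. Count matching events: 6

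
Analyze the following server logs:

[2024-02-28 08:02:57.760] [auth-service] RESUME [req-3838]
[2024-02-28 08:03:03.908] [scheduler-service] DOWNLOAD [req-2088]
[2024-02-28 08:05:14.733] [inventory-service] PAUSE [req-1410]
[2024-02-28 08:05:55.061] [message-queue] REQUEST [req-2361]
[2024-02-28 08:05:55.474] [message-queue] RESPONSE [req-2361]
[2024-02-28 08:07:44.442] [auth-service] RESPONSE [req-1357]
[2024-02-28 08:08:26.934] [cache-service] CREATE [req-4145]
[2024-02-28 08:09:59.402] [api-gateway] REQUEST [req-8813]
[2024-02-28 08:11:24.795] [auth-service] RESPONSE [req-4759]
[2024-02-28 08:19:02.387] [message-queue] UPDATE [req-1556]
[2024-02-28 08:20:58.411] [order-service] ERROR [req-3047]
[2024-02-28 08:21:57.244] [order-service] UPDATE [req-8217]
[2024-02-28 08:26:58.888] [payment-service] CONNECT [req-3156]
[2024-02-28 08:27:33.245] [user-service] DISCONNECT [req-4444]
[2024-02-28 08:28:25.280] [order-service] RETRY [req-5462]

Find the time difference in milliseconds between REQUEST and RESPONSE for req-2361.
413

To calculate latency:

1. Find REQUEST with id req-2361: 2024-02-28 08:05:55.061
2. Find RESPONSE with id req-2361: 2024-02-28 08:05:55.474
3. Latency: 2024-02-28 08:05:55.474 - 2024-02-28 08:05:55.061 = 413ms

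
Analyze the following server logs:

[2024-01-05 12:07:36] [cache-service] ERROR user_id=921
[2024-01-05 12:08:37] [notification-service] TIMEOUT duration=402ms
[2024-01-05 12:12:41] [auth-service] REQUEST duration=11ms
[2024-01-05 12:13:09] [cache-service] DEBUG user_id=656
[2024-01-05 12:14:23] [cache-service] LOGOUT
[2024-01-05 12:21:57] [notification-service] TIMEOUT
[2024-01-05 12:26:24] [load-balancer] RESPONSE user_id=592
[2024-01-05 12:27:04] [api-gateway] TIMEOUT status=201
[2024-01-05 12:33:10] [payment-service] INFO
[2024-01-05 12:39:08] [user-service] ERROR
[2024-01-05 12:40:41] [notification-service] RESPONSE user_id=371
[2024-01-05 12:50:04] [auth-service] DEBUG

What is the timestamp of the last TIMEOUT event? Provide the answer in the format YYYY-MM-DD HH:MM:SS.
2024-01-05 12:27:04

To find the last event:

1. Filter for all TIMEOUT events
2. Sort by timestamp
3. Select the last one
4. Timestamp: 2024-01-05 12:27:04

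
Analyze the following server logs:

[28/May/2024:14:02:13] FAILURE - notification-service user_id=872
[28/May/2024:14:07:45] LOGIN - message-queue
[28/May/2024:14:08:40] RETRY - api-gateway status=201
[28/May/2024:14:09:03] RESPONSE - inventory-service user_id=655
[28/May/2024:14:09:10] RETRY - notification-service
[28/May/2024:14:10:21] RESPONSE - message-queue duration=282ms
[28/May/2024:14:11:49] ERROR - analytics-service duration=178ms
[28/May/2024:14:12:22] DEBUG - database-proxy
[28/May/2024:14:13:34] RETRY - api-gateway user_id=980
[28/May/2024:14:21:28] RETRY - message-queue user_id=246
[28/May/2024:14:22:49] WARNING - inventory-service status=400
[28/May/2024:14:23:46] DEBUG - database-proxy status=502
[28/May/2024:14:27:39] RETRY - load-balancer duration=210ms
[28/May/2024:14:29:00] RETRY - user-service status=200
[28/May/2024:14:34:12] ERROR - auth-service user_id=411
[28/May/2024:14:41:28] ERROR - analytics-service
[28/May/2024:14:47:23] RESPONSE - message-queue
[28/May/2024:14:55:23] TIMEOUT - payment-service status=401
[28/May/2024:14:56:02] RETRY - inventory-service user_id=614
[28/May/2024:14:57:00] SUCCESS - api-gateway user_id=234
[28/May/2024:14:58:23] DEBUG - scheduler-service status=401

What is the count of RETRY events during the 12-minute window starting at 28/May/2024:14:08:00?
3

To count events in the time window:

1. Window boundaries: 28/May/2024:14:08:00 to 28/May/2024:14:20:00
2. Filter for RETRY events within this window
3. Count matching events: 3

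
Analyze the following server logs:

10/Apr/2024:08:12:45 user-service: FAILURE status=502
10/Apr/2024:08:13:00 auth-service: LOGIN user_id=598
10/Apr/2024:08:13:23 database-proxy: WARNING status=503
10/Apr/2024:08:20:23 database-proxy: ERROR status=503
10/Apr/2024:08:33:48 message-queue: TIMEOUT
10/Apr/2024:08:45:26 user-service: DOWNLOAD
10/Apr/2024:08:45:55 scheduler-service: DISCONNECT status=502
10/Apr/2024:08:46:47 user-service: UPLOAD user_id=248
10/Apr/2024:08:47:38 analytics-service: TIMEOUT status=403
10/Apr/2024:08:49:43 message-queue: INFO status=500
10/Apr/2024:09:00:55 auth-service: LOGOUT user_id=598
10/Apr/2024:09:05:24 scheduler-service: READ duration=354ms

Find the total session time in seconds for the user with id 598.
2875

To calculate session duration:

1. Find LOGIN event for user_id=598: 10/Apr/2024:08:13:00
2. Find LOGOUT event for user_id=598: 10/Apr/2024:09:00:55
3. Session duration: 10/Apr/2024:09:00:55 - 10/Apr/2024:08:13:00 = 2875 seconds (47 minutes)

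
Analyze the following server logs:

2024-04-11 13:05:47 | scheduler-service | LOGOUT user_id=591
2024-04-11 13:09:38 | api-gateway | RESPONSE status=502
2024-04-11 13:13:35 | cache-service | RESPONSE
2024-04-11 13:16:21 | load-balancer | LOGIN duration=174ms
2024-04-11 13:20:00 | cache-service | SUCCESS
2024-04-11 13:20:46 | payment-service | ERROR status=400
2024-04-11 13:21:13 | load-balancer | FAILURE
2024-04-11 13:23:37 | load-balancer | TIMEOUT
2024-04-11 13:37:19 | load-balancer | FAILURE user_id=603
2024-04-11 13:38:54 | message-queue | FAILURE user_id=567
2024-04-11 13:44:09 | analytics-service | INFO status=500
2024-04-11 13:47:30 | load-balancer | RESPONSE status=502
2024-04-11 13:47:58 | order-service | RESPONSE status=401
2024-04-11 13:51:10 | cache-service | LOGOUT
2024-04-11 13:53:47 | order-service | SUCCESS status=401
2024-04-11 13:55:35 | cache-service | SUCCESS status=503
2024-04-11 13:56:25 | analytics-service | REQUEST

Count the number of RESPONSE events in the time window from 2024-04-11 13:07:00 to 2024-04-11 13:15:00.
2

To count events in the time window:

1. Window boundaries: 2024-04-11 13:07:00 to 2024-04-11 13:15:00
2. Filter for RESPONSE events within this window
3. Count matching events: 2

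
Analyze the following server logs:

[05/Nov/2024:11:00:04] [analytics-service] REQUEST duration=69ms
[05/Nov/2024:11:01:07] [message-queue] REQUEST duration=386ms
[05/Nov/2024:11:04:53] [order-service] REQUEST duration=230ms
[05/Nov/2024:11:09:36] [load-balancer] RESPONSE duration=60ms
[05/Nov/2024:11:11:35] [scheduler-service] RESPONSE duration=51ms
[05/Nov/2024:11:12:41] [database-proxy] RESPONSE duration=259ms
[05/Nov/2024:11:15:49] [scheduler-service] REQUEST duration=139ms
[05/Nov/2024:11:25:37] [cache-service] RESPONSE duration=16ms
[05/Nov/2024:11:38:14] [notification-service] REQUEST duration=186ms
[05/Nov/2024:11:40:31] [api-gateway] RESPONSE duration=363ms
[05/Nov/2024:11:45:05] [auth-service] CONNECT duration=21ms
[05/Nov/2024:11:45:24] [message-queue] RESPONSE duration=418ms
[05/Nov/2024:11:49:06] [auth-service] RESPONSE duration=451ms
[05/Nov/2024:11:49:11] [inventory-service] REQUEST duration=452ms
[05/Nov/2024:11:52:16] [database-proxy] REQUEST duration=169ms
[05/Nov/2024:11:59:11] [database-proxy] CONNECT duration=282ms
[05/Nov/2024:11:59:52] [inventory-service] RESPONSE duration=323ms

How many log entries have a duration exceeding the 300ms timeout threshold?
6

To count timeouts:

1. Threshold: 300ms
2. Extract duration from each log entry
3. Count entries where duration > 300
4. Timeout count: 6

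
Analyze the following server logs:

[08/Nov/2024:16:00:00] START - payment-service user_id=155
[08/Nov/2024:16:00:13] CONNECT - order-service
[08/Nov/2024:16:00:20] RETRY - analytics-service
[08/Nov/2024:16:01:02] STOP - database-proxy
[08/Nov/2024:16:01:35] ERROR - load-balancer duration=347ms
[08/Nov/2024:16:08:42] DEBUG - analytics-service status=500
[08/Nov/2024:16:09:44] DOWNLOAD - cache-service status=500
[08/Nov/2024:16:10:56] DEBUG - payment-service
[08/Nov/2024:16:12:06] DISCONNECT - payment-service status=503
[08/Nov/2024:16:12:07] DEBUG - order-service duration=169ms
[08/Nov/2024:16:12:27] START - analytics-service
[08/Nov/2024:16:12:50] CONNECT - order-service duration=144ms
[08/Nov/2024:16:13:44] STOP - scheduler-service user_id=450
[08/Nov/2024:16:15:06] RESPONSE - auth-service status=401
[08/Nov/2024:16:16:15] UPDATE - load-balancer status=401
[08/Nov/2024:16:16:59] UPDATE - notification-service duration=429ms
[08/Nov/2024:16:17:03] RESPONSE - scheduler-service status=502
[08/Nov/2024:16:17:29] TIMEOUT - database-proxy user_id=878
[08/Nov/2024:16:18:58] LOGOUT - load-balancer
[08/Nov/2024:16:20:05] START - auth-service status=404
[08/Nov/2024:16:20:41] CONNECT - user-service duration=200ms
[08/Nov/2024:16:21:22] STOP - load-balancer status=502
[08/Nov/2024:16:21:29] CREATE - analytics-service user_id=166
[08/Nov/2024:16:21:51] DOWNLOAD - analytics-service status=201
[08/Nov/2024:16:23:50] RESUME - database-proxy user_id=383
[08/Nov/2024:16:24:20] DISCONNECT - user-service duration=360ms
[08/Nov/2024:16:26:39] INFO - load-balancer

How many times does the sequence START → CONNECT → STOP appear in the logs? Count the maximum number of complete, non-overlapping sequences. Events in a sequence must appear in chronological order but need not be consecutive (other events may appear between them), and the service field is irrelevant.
3

To count sequences:

1. Look for pattern: START → CONNECT → STOP
2. Greedily scan the log in chronological order, matching each sequence element in turn (ignoring service)
3. Each time the full pattern completes, increment the count and restart matching from the next event
4. Complete non-overlapping sequences found: 3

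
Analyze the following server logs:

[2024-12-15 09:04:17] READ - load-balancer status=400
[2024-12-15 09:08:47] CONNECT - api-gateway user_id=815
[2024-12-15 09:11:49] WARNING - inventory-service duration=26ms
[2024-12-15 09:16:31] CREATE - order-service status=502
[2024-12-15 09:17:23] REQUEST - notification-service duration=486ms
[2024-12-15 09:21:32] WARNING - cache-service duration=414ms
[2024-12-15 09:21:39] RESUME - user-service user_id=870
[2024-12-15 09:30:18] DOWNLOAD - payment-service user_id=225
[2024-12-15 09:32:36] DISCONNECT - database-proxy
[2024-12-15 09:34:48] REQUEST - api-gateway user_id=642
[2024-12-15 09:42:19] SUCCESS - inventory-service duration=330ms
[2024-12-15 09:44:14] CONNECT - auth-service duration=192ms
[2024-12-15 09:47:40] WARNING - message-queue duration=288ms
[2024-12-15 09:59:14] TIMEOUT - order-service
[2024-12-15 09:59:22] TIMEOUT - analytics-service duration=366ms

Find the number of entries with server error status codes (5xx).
1

To find matching entries:

1. Pattern to match: server error status codes (5xx)
2. Scan each log entry for the pattern
3. Count matches: 1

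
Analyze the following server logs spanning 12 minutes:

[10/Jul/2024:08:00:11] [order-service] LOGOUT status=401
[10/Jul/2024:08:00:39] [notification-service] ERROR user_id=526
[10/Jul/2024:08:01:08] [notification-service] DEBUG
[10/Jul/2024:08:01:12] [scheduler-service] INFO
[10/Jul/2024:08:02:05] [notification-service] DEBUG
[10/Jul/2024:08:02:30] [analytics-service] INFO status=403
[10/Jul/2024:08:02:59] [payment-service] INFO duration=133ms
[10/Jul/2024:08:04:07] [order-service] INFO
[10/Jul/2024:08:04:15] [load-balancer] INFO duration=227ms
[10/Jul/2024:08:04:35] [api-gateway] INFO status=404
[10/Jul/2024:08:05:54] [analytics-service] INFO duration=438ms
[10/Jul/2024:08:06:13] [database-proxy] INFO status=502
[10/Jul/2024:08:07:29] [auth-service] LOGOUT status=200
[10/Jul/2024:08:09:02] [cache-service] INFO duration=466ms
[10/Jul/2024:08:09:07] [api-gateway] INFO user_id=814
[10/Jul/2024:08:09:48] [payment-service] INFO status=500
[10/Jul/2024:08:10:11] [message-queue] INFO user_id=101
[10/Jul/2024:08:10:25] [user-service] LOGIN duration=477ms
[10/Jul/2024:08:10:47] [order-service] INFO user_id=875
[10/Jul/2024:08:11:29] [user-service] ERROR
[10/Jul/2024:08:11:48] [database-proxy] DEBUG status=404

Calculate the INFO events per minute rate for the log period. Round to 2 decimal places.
1.08

To calculate the rate:

1. Count total INFO events: 13
2. Total time period: 12 minutes
3. Rate = 13 / 12 = 1.08 events per minute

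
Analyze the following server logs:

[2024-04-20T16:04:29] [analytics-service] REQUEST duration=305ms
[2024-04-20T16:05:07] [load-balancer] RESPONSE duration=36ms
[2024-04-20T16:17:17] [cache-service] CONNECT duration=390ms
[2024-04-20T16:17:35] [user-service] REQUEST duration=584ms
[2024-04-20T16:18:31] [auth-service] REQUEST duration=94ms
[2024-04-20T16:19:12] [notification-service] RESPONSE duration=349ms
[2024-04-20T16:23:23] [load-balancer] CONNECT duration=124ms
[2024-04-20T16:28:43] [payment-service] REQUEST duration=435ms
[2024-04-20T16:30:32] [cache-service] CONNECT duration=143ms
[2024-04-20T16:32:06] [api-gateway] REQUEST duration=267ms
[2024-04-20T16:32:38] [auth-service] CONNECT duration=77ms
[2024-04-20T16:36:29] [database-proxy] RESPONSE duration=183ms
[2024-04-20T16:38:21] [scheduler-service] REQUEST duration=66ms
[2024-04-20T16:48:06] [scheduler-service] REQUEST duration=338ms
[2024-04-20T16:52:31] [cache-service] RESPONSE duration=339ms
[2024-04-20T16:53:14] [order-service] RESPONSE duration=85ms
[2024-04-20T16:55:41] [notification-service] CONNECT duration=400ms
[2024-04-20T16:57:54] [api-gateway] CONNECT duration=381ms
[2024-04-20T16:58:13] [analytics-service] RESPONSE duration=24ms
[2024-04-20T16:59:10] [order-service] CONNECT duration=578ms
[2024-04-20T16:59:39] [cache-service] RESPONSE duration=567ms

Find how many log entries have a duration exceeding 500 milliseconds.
3

To count timeouts:

1. Threshold: 500ms
2. Extract duration from each log entry
3. Count entries where duration > 500
4. Timeout count: 3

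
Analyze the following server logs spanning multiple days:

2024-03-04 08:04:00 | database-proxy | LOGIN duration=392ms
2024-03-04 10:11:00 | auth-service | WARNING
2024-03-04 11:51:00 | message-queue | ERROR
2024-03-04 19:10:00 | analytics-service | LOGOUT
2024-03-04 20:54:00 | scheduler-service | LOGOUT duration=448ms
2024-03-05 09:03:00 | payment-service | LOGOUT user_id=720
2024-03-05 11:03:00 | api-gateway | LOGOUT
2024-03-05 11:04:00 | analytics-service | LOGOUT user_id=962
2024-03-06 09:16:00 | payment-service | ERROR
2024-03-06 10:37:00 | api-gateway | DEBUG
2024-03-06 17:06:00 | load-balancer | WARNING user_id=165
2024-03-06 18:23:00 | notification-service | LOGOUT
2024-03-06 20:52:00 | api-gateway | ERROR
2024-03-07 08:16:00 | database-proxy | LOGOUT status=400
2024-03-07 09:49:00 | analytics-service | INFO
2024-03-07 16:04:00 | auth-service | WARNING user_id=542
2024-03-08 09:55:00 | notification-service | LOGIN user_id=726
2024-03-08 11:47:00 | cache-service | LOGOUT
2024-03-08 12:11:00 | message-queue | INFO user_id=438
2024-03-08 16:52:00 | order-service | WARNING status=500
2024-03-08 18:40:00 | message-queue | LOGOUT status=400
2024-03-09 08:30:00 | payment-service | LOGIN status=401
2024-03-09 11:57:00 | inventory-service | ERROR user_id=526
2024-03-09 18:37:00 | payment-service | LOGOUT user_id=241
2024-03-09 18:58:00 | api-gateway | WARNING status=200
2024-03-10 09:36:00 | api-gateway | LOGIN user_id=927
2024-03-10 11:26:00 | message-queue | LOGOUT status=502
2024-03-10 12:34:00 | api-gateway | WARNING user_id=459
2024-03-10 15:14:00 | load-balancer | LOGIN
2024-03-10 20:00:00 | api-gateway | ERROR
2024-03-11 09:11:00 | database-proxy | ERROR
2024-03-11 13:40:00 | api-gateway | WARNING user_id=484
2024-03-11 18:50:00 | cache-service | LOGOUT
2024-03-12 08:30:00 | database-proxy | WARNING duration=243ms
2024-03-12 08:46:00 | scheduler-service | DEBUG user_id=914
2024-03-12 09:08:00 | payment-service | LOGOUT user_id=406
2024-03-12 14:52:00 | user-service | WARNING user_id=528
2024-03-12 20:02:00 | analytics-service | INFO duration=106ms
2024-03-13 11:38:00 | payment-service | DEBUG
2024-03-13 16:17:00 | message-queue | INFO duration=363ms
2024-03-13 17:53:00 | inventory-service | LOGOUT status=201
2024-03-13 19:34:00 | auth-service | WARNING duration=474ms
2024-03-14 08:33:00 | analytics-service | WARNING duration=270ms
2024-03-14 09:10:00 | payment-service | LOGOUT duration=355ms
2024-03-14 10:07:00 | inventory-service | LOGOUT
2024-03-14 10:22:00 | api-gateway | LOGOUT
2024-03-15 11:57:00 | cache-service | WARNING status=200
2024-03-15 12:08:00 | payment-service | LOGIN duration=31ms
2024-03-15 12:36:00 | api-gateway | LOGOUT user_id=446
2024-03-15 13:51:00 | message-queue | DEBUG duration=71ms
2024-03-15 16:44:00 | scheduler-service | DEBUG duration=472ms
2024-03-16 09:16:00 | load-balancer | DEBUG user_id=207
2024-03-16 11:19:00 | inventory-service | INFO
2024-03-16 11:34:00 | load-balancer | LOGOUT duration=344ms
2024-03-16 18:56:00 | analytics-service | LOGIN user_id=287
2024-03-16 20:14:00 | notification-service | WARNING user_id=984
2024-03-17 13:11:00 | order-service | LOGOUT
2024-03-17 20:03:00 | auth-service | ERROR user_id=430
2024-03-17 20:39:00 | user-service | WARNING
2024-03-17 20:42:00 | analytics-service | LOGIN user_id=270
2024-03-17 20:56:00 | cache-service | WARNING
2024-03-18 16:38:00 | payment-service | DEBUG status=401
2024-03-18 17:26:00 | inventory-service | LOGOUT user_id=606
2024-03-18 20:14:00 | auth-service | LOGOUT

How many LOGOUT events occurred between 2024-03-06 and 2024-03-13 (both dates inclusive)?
9

To filter by date range:

1. Date range: 2024-03-06 through 2024-03-13, both dates inclusive
2. Filter for LOGOUT events whose date falls in this range
3. Count matching events: 9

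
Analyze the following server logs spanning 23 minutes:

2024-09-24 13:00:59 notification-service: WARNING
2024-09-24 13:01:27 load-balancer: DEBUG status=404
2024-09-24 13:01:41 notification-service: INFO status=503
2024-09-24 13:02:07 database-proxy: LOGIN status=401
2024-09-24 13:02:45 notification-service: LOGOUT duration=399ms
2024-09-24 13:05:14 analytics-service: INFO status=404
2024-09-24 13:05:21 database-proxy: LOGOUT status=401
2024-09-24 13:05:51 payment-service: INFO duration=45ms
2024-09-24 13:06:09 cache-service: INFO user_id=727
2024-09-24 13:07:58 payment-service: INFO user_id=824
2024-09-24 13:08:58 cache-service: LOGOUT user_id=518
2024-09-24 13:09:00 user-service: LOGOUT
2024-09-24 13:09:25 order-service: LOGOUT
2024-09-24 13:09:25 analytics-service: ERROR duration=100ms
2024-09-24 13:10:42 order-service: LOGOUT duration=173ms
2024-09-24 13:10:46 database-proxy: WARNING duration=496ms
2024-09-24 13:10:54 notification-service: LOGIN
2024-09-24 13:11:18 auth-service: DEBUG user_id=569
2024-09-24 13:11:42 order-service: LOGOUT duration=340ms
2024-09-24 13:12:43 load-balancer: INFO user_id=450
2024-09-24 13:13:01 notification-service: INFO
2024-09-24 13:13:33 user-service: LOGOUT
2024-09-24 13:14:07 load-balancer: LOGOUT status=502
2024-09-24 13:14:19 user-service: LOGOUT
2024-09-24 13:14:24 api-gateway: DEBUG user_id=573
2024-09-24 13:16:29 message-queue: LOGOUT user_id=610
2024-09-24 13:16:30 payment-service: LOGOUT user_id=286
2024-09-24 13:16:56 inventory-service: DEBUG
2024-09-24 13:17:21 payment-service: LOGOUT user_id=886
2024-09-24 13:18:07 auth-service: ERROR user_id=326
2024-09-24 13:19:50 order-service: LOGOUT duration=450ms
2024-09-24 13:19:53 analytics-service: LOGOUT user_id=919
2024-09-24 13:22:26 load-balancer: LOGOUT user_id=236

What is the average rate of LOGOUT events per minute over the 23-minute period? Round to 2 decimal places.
0.7

To calculate the rate:

1. Count total LOGOUT events: 16
2. Total time period: 23 minutes
3. Rate = 16 / 23 = 0.7 events per minute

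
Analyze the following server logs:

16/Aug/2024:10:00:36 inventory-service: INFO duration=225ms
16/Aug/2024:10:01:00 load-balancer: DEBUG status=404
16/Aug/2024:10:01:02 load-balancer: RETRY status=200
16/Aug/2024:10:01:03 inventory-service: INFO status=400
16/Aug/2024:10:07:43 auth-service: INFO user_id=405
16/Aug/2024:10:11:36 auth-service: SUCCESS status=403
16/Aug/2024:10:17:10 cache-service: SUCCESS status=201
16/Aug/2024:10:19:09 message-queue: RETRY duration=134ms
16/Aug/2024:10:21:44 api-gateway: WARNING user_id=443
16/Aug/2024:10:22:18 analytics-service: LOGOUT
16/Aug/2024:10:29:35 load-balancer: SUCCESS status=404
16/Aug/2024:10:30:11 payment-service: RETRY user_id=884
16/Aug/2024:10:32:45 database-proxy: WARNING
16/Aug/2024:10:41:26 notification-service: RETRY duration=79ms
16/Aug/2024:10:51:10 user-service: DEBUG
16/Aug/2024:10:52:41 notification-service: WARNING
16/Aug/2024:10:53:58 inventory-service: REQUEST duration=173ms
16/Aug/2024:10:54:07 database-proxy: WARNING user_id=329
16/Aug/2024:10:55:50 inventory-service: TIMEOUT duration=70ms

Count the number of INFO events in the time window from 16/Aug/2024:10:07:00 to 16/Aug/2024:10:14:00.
1

To count events in the time window:

1. Window boundaries: 16/Aug/2024:10:07:00 to 16/Aug/2024:10:14:00
2. Filter for INFO events within this window
3. Count matching events: 1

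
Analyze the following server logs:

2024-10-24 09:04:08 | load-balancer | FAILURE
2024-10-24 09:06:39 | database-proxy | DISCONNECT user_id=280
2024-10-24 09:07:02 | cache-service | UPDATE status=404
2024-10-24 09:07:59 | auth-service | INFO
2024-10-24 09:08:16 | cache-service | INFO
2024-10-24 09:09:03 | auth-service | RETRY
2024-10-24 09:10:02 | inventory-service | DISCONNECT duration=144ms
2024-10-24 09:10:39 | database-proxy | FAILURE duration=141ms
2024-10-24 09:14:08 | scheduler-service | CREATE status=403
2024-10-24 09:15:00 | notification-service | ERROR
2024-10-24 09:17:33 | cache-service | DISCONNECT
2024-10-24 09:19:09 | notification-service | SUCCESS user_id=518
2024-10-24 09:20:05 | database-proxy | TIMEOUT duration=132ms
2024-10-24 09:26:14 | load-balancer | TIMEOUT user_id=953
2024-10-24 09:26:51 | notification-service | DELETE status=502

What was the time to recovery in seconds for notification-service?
249

To calculate recovery time:

1. Find ERROR event for notification-service: 2024-10-24 09:15:00
2. Find next SUCCESS event for notification-service: 2024-10-24 09:19:09
3. Recovery time: 2024-10-24 09:19:09 - 2024-10-24 09:15:00 = 249 seconds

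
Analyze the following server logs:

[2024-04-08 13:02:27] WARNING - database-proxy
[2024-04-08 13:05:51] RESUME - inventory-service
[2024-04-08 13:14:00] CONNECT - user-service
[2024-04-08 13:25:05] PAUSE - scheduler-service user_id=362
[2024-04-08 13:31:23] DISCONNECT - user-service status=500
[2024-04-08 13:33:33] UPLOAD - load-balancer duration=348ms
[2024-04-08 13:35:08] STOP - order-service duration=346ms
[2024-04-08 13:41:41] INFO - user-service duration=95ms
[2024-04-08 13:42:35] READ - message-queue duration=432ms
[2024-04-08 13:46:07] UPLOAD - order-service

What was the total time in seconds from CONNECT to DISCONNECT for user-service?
1043

To calculate state duration:

1. Find CONNECT event for user-service: 2024-04-08 13:14:00
2. Find DISCONNECT event for user-service: 2024-04-08 13:31:23
3. Calculate duration: 2024-04-08 13:31:23 - 2024-04-08 13:14:00 = 1043 seconds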